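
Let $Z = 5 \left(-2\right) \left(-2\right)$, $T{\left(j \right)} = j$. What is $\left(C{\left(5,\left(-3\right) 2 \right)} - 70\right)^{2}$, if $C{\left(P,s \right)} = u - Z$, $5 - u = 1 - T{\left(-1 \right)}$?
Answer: $7569$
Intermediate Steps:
$u = 3$ ($u = 5 - \left(1 - -1\right) = 5 - \left(1 + 1\right) = 5 - 2 = 3$)
$Z = 20$ ($Z = \left(-10\right) \left(-2\right) = 20$)
$C{\left(P,s \right)} = -17$ ($C{\left(P,s \right)} = 3 - 20 = -17$)
$\left(C{\left(5,\left(-3\right) 2 \right)} - 70\right)^{2} = \left(-17 - 70\right)^{2} = \left(-87\right)^{2} = 7569$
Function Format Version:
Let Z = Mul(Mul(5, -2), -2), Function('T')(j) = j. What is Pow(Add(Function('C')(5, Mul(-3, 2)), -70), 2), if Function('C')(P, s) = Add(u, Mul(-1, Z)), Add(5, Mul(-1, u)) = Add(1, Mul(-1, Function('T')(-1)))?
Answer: 7569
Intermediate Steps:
u = 3 (u = Add(5, Mul(-1, Add(1, Mul(-1, -1)))) = Add(5, Mul(-1, Add(1, 1))) = Add(5, Mul(-1, 2)) = Add(5, -2) = 3)
Z = 20 (Z = Mul(-10, -2) = 20)
Function('C')(P, s) = -17 (Function('C')(P, s) = Add(3, Mul(-1, 20)) = Add(3, -20) = -17)
Pow(Add(Function('C')(5, Mul(-3, 2)), -70), 2) = Pow(Add(-17, -70), 2) = Pow(-87, 2) = 7569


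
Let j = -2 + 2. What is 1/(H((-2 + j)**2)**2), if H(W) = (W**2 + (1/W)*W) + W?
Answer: 1/441 ≈ 0.0022676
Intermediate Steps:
j = 0
H(W) = 1 + W + W**2 (H(W) = (W**2 + W/W) + W = (W**2 + 1) + W = (1 + W**2) + W = 1 + W + W**2)
1/(H((-2 + j)**2)**2) = 1/((1 + (-2 + 0)**2 + ((-2 + 0)**2)**2)**2) = 1/((1 + (-2)**2 + ((-2)**2)**2)**2) = 1/((1 + 4 + 4**2)**2) = 1/((1 + 4 + 16)**2) = 1/(21**2) = 1/441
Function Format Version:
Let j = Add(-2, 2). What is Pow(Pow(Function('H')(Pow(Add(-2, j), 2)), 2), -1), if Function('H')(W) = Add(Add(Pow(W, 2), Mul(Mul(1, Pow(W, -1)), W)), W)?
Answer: Rational(1, 441) ≈ 0.0022676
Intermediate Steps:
j = 0
Function('H')(W) = Add(1, W, Pow(W, 2)) (Function('H')(W) = Add(Add(Pow(W, 2), Mul(Pow(W, -1), W)), W) = Add(Add(Pow(W, 2), 1), W) = Add(Add(1, Pow(W, 2)), W) = Add(1, W, Pow(W, 2)))
Pow(Pow(Function('H')(Pow(Add(-2, j), 2)), 2), -1) = Pow(Pow(Add(1, Pow(Add(-2, 0), 2), Pow(Pow(Add(-2, 0), 2), 2)), 2), -1) = Pow(Pow(Add(1, Pow(-2, 2), Pow(Pow(-2, 2), 2)), 2), -1) = Pow(Pow(Add(1, 4, Pow(4, 2)), 2), -1) = Pow(Pow(Add(1, 4, 16), 2), -1) = Pow(Pow(21, 2), -1) = Pow(441, -1) = Rational(1, 441)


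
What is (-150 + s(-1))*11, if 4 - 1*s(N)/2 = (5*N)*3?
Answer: -1232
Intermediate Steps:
s(N) = 8 - 30*N (s(N) = 8 - 2*5*N*3 = 8 - 30*N)
(-150 + s(-1))*11 = (-150 + (8 - 30*(-1)))*11 = (-150 + (8 + 30))*11 = (-150 + 38)*11 = -112*11 = -1232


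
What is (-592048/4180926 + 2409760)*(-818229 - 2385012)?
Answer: -5378790271813025432/696821 ≈ -7.7190e+12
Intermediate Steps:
(-592048/4180926 + 2409760)*(-818229 - 2385012) = (-592048*1/4180926 + 2409760)*(-3203241) = (-296024/2090463 + 2409760)*(-3203241) = (5037513822856/2090463)*(-3203241) = -5378790271813025432/696821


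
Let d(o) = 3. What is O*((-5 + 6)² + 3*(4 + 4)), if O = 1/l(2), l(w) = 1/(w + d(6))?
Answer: 125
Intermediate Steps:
l(w) = 1/(3 + w) (l(w) = 1/(w + 3) = 1/(3 + w))
O = 5 (O = 1/(1/(3 + 2)) = 1/(1/5) = 1/(⅕) = 5)
O*((-5 + 6)² + 3*(4 + 4)) = 5*((-5 + 6)² + 3*(4 + 4)) = 5*(1² + 3*8) = 5*(1 + 24) = 5*25 = 125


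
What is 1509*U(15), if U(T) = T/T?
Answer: 1509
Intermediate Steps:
U(T) = 1
1509*U(15) = 1509*1 = 1509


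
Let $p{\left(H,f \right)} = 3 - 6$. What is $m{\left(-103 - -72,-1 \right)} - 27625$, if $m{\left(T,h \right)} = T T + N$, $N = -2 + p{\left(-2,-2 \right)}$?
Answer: $-26669$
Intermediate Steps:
$p{\left(H,f \right)} = -3$ ($p{\left(H,f \right)} = 3 - 6 = -3$)
$N = -5$ ($N = -2 - 3 = -5$)
$m{\left(T,h \right)} = -5 + T^{2}$ ($m{\left(T,h \right)} = T T - 5 = T^{2} - 5 = -5 + T^{2}$)
$m{\left(-103 - -72,-1 \right)} - 27625 = \left(-5 + \left(-103 - -72\right)^{2}\right) - 27625 = \left(-5 + \left(-103 + 72\right)^{2}\right) - 27625 = \left(-5 + \left(-31\right)^{2}\right) - 27625 = \left(-5 + 961\right) - 27625 = 956 - 27625 = -26669$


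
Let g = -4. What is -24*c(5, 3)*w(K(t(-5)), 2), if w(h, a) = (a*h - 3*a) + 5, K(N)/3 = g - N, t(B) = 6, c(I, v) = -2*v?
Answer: -8784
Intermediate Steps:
K(N) = -12 - 3*N (K(N) = 3*(-4 - N) = -12 - 3*N)
w(h, a) = 5 - 3*a + a*h (w(h, a) = (-3*a + a*h) + 5 = 5 - 3*a + a*h)
-24*c(5, 3)*w(K(t(-5)), 2) = -24*(-2*3)*(5 - 3*2 + 2*(-12 - 3*6)) = -(-144)*(5 - 6 + 2*(-12 - 18)) = -(-144)*(5 - 6 + 2*(-30)) = -(-144)*(5 - 6 - 60) = -(-144)*(-61) = -24*366 = -8784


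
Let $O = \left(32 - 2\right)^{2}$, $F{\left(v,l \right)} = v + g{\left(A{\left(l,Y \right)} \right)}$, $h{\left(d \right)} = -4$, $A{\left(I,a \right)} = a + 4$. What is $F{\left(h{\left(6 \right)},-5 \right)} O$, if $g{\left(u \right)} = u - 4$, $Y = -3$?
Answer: $-6300$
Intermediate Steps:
$A{\left(I,a \right)} = 4 + a$
$g{\left(u \right)} = -4 + u$
$F{\left(v,l \right)} = -3 + v$ ($F{\left(v,l \right)} = v + \left(-4 + \left(4 - 3\right)\right) = v + \left(-4 + 1\right) = v - 3 = -3 + v$)
$O = 900$ ($O = 30^{2} = 900$)
$F{\left(h{\left(6 \right)},-5 \right)} O = \left(-3 - 4\right) 900 = \left(-7\right) 900 = -6300$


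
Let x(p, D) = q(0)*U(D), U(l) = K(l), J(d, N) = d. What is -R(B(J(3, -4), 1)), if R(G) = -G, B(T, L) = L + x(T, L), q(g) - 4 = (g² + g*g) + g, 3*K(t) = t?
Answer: 7/3 ≈ 2.3333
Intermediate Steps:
K(t) = t/3
U(l) = l/3
q(g) = 4 + g + 2*g² (q(g) = 4 + ((g² + g*g) + g) = 4 + ((g² + g²) + g) = 4 + (2*g² + g) = 4 + (g + 2*g²) = 4 + g + 2*g²)
x(p, D) = 4*D/3 (x(p, D) = (4 + 0 + 2*0²)*(D/3) = (4 + 0 + 2*0)*(D/3) = (4 + 0 + 0)*(D/3) = 4*(D/3) = 4*D/3)
B(T, L) = 7*L/3 (B(T, L) = L + 4*L/3 = 7*L/3)
-R(B(J(3, -4), 1)) = -(-1)*(7/3)*1 = -(-1)*7/3 = -1*(-7/3) = 7/3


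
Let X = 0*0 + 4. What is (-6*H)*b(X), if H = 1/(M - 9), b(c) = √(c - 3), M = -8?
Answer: 6/17 ≈ 0.35294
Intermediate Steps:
X = 4 (X = 0 + 4 = 4)
b(c) = √(-3 + c)
H = -1/17 (H = 1/(-8 - 9) = 1/(-17) = -1/17 ≈ -0.058824)
(-6*H)*b(X) = (-6*(-1/17))*√(-3 + 4) = 6*√1/17 = (6/17)*1 = 6/17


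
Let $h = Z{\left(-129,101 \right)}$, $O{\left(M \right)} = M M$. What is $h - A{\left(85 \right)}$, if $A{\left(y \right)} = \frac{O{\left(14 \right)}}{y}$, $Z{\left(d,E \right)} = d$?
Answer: $- \frac{11161}{85} \approx -131.31$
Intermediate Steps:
$O{\left(M \right)} = M^{2}$
$A{\left(y \right)} = \frac{196}{y}$ ($A{\left(y \right)} = \frac{14^{2}}{y} = \frac{196}{y}$)
$h = -129$
$h - A{\left(85 \right)} = -129 - \frac{196}{85} = - \frac{11161}{85}$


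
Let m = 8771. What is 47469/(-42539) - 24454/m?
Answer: -208085615/53301367 ≈ -3.9039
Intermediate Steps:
47469/(-42539) - 24454/m = 47469/(-42539) - 24454/8771 = 47469*(-1/42539) - 24454*1/8771 = -47469/42539 - 24454/8771 = -208085615/53301367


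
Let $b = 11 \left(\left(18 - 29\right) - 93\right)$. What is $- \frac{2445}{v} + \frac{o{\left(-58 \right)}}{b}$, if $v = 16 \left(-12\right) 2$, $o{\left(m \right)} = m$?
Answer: $\frac{117473}{18304} \approx 6.4179$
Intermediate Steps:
$v = -384$ ($v = \left(-192\right) 2 = -384$)
$b = -1144$ ($b = 11 \left(-11 - 93\right) = 11 \left(-104\right) = -1144$)
$- \frac{2445}{v} + \frac{o{\left(-58 \right)}}{b} = - \frac{2445}{-384} - \frac{58}{-1144} = \left(-2445\right) \left(- \frac{1}{384}\right) - - \frac{29}{572} = \frac{815}{128} + \frac{29}{572} = \frac{117473}{18304}$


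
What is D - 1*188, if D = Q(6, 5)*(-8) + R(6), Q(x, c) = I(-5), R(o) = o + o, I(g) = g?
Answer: -136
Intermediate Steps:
R(o) = 2*o
Q(x, c) = -5
D = 52 (D = -5*(-8) + 2*6 = 40 + 12 = 52)
D - 1*188 = 52 - 1*188 = 52 - 188 = -136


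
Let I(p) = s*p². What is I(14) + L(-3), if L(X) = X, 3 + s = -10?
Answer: -2551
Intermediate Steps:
s = -13 (s = -3 - 10 = -13)
I(p) = -13*p²
I(14) + L(-3) = -13*14² - 3 = -13*196 - 3 = -2548 - 3 = -2551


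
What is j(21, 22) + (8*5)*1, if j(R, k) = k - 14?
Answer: 48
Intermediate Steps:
j(R, k) = -14 + k
j(21, 22) + (8*5)*1 = (-14 + 22) + (8*5)*1 = 8 + 40*1 = 8 + 40 = 48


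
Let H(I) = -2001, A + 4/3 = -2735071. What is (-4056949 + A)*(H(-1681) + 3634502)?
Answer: -74016072856064/3 ≈ -2.4672e+13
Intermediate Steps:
A = -8205217/3 (A = -4/3 - 2735071 = -8205217/3 ≈ -2.7351e+6)
(-4056949 + A)*(H(-1681) + 3634502) = (-4056949 - 8205217/3)*(-2001 + 3634502) = -20376064/3*3632501 = -74016072856064/3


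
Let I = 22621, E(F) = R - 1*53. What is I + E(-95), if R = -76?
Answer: 22492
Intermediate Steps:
E(F) = -129 (E(F) = -76 - 1*53 = -76 - 53 = -129)
I + E(-95) = 22621 - 129 = 22492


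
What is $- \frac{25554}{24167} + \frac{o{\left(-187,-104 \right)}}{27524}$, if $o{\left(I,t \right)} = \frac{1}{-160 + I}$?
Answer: $- \frac{244061882879}{230814860276} \approx -1.0574$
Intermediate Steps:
$- \frac{25554}{24167} + \frac{o{\left(-187,-104 \right)}}{27524} = - \frac{25554}{24167} + \frac{1}{\left(-160 - 187\right) 27524} = \left(-25554\right) \frac{1}{24167} + \frac{1}{-347} \cdot \frac{1}{27524} = - \frac{25554}{24167} - \frac{1}{9550828} = - \frac{244061882879}{230814860276}$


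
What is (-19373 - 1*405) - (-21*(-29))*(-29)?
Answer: -2117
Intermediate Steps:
(-19373 - 1*405) - (-21*(-29))*(-29) = (-19373 - 405) - 609*(-29) = -19778 - 1*(-17661) = -19778 + 17661 = -2117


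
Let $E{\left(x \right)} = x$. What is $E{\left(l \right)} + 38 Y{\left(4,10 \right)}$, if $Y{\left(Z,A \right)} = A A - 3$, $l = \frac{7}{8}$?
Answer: $\frac{29495}{8} \approx 3686.9$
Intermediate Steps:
$l = \frac{7}{8}$ ($l = 7 \cdot \frac{1}{8} = \frac{7}{8} \approx 0.875$)
$Y{\left(Z,A \right)} = -3 + A^{2}$ ($Y{\left(Z,A \right)} = A^{2} - 3 = -3 + A^{2}$)
$E{\left(l \right)} + 38 Y{\left(4,10 \right)} = \frac{7}{8} + 38 \left(-3 + 10^{2}\right) = \frac{7}{8} + 38 \left(-3 + 100\right) = \frac{7}{8} + 38 \cdot 97 = \frac{7}{8} + 3686 = \frac{29495}{8}$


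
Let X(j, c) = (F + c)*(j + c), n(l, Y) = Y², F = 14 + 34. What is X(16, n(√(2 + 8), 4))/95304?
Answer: 256/11913 ≈ 0.021489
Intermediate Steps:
F = 48
X(j, c) = (48 + c)*(c + j) (X(j, c) = (48 + c)*(j + c) = (48 + c)*(c + j))
X(16, n(√(2 + 8), 4))/95304 = ((4²)² + 48*4² + 48*16 + 4²*16)/95304 = (16² + 48*16 + 768 + 16*16)*(1/95304) = (256 + 768 + 768 + 256)*(1/95304) = 2048*(1/95304) = 256/11913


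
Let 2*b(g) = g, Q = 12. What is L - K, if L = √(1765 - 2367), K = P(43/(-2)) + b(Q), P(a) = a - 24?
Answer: 79/2 + I*√602 ≈ 39.5 + 24.536*I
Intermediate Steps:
P(a) = -24 + a
b(g) = g/2
K = -79/2 (K = (-24 + 43/(-2)) + (½)*12 = (-24 + 43*(-½)) + 6 = (-24 - 43/2) + 6 = -91/2 + 6 = -79/2 ≈ -39.500)
L = I*√602 (L = √(-602) = I*√602 ≈ 24.536*I)
L - K = I*√602 - 1*(-79/2) = I*√602 + 79/2 = 79/2 + I*√602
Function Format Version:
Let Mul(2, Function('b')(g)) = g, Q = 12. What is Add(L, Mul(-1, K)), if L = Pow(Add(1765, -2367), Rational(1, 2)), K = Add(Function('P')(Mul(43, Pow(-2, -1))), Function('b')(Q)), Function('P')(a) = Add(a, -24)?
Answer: Add(Rational(79, 2), Mul(I, Pow(602, Rational(1, 2)))) ≈ Add(39.500, Mul(24.536, I))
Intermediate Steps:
Function('P')(a) = Add(-24, a)
Function('b')(g) = Mul(Rational(1, 2), g)
K = Rational(-79, 2) (K = Add(Add(-24, Mul(43, Pow(-2, -1))), Mul(Rational(1, 2), 12)) = Add(Add(-24, Mul(43, Rational(-1, 2))), 6) = Add(Add(-24, Rational(-43, 2)), 6) = Add(Rational(-91, 2), 6) = Rational(-79, 2) ≈ -39.500)
L = Mul(I, Pow(602, Rational(1, 2))) (L = Pow(-602, Rational(1, 2)) = Mul(I, Pow(602, Rational(1, 2))) ≈ Mul(24.536, I))
Add(L, Mul(-1, K)) = Add(Mul(I, Pow(602, Rational(1, 2))), Mul(-1, Rational(-79, 2))) = Add(Mul(I, Pow(602, Rational(1, 2))), Rational(79, 2)) = Add(Rational(79, 2), Mul(I, Pow(602, Rational(1, 2))))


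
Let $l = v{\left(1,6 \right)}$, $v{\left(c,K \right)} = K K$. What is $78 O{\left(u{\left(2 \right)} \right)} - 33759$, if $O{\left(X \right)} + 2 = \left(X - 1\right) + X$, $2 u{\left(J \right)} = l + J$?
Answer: $-31029$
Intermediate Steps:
$v{\left(c,K \right)} = K^{2}$
$l = 36$ ($l = 6^{2} = 36$)
$u{\left(J \right)} = 18 + \frac{J}{2}$ ($u{\left(J \right)} = \frac{36 + J}{2} = 18 + \frac{J}{2}$)
$O{\left(X \right)} = -3 + 2 X$ ($O{\left(X \right)} = -2 + \left(\left(X - 1\right) + X\right) = -2 + \left(\left(-1 + X\right) + X\right) = -2 + \left(-1 + 2 X\right) = -3 + 2 X$)
$78 O{\left(u{\left(2 \right)} \right)} - 33759 = 78 \left(-3 + 2 \left(18 + \frac{1}{2} \cdot 2\right)\right) - 33759 = 78 \left(-3 + 2 \left(18 + 1\right)\right) - 33759 = 78 \left(-3 + 2 \cdot 19\right) - 33759 = 78 \left(-3 + 38\right) - 33759 = 78 \cdot 35 - 33759 = 2730 - 33759 = -31029$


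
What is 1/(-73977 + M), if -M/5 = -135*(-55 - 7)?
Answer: -1/115827 ≈ -8.6336e-6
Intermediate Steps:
M = -41850 (M = -(-675)*(-55 - 7) = -(-675)*(-62) = -5*8370 = -41850)
1/(-73977 + M) = 1/(-73977 - 41850) = 1/(-115827) = -1/115827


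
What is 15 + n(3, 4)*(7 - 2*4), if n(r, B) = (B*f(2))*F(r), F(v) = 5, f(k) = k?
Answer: -25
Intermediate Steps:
n(r, B) = 10*B (n(r, B) = (B*2)*5 = (2*B)*5 = 10*B)
15 + n(3, 4)*(7 - 2*4) = 15 + (10*4)*(7 - 2*4) = 15 + 40*(7 - 8) = 15 + 40*(-1) = 15 - 40 = -25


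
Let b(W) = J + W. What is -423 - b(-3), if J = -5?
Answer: -415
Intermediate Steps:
b(W) = -5 + W
-423 - b(-3) = -423 - (-5 - 3) = -423 - 1*(-8) = -423 + 8 = -415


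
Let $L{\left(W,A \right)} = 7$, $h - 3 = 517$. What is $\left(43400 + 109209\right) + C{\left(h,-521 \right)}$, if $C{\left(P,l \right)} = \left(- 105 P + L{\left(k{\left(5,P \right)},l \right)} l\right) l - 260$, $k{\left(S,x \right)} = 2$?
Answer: $30499036$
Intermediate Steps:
$h = 520$ ($h = 3 + 517 = 520$)
$C{\left(P,l \right)} = -260 + l \left(- 105 P + 7 l\right)$ ($C{\left(P,l \right)} = \left(- 105 P + 7 l\right) l - 260 = l \left(- 105 P + 7 l\right) - 260 = -260 + l \left(- 105 P + 7 l\right)$)
$\left(43400 + 109209\right) + C{\left(h,-521 \right)} = \left(43400 + 109209\right) - \left(260 - 28446600 - 1900087\right) = 152609 + \left(-260 + 7 \cdot 271441 + 28446600\right) = 152609 + \left(-260 + 1900087 + 28446600\right) = 152609 + 30346427 = 30499036$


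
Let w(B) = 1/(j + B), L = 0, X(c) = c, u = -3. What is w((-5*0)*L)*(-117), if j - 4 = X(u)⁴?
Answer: -117/85 ≈ -1.3765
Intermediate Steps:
j = 85 (j = 4 + (-3)⁴ = 4 + 81 = 85)
w(B) = 1/(85 + B)
w((-5*0)*L)*(-117) = -117/(85 - 5*0*0) = -117/(85 + 0*0) = -117/(85 + 0) = -117/85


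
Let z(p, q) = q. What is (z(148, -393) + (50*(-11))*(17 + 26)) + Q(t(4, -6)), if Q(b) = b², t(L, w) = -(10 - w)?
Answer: -23787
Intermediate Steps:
t(L, w) = -10 + w
(z(148, -393) + (50*(-11))*(17 + 26)) + Q(t(4, -6)) = (-393 + (50*(-11))*(17 + 26)) + (-10 - 6)² = (-393 - 550*43) + (-16)² = (-393 - 23650) + 256 = -24043 + 256 = -23787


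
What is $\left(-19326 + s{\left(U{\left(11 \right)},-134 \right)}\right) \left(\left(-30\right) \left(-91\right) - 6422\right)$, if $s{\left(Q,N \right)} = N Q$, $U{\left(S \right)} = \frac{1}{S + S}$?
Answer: $\frac{785114876}{11} \approx 7.1374 \cdot 10^{7}$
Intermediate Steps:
$U{\left(S \right)} = \frac{1}{2 S}$
$\left(-19326 + s{\left(U{\left(11 \right)},-134 \right)}\right) \left(\left(-30\right) \left(-91\right) - 6422\right) = \left(-19326 - 134 \frac{1}{2 \cdot 11}\right) \left(\left(-30\right) \left(-91\right) - 6422\right) = \left(-19326 - 134 \cdot \frac{1}{2} \cdot \frac{1}{11}\right) \left(2730 - 6422\right) = \left(-19326 - \frac{67}{11}\right) \left(-3692\right) = \left(- \frac{212653}{11}\right) \left(-3692\right) = \frac{785114876}{11}$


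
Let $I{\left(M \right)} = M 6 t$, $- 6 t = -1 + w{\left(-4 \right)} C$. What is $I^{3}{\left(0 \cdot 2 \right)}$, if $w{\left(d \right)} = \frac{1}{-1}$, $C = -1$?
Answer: $0$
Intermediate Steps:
$w{\left(d \right)} = -1$
$t = 0$ ($t = - \frac{-1 - -1}{6} = - \frac{-1 + 1}{6} = \left(- \frac{1}{6}\right) 0 = 0$)
$I{\left(M \right)} = 0$ ($I{\left(M \right)} = M 6 \cdot 0 = 6 M 0 = 0$)
$I^{3}{\left(0 \cdot 2 \right)} = 0^{3} = 0$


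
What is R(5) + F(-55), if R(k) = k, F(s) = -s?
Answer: 60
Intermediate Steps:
R(5) + F(-55) = 5 - 1*(-55) = 5 + 55 = 60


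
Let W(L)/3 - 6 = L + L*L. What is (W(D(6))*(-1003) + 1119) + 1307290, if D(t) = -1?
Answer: 1290355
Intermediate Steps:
W(L) = 18 + 3*L + 3*L² (W(L) = 18 + 3*(L + L*L) = 18 + 3*(L + L²) = 18 + (3*L + 3*L²) = 18 + 3*L + 3*L²)
(W(D(6))*(-1003) + 1119) + 1307290 = ((18 + 3*(-1) + 3*(-1)²)*(-1003) + 1119) + 1307290 = ((18 - 3 + 3*1)*(-1003) + 1119) + 1307290 = ((18 - 3 + 3)*(-1003) + 1119) + 1307290 = (18*(-1003) + 1119) + 1307290 = (-18054 + 1119) + 1307290 = -16935 + 1307290 = 1290355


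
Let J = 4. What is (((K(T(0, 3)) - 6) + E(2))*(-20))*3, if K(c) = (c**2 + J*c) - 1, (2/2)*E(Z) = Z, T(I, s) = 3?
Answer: -960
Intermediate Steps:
E(Z) = Z
K(c) = -1 + c**2 + 4*c (K(c) = (c**2 + 4*c) - 1 = -1 + c**2 + 4*c)
(((K(T(0, 3)) - 6) + E(2))*(-20))*3 = ((((-1 + 3**2 + 4*3) - 6) + 2)*(-20))*3 = ((((-1 + 9 + 12) - 6) + 2)*(-20))*3 = (((20 - 6) + 2)*(-20))*3 = ((14 + 2)*(-20))*3 = (16*(-20))*3 = -320*3 = -960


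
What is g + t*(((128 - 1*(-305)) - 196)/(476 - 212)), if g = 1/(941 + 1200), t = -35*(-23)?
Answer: 136156983/188408 ≈ 722.67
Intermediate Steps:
t = 805
g = 1/2141 ≈ 0.00046707
g + t*(((128 - 1*(-305)) - 196)/(476 - 212)) = 1/2141 + 805*(((128 - 1*(-305)) - 196)/(476 - 212)) = 1/2141 + 805*(((128 + 305) - 196)/264) = 1/2141 + 805*((433 - 196)*(1/264)) = 1/2141 + 805*(237*(1/264)) = 1/2141 + 805*(79/88) = 1/2141 + 63595/88 = 136156983/188408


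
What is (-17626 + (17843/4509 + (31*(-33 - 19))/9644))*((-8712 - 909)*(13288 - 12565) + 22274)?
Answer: 1328322190020544652/10871199 ≈ 1.2219e+11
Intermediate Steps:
(-17626 + (17843/4509 + (31*(-33 - 19))/9644))*((-8712 - 909)*(13288 - 12565) + 22274) = (-17626 + (17843*(1/4509) + (31*(-52))*(1/9644)))*(-9621*723 + 22274) = (-17626 + (17843/4509 - 1612*1/9644))*(-6955983 + 22274) = (-17626 + (17843/4509 - 403/2411))*(-6933709) = (-17626 + 41202346/10871199)*(-6933709) = -191574551228/10871199*(-6933709) = 1328322190020544652/10871199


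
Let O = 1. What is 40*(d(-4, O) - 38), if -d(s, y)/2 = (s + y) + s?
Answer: -960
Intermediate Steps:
d(s, y) = -4*s - 2*y (d(s, y) = -2*((s + y) + s) = -2*(y + 2*s) = -4*s - 2*y)
40*(d(-4, O) - 38) = 40*((-4*(-4) - 2*1) - 38) = 40*((16 - 2) - 38) = 40*(14 - 38) = 40*(-24) = -960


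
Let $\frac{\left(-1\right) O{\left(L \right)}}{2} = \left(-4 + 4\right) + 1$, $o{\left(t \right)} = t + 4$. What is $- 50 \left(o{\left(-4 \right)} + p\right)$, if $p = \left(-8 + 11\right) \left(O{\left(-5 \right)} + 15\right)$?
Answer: $-1950$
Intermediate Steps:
$o{\left(t \right)} = 4 + t$
$O{\left(L \right)} = -2$ ($O{\left(L \right)} = - 2 \left(\left(-4 + 4\right) + 1\right) = - 2 \left(0 + 1\right) = \left(-2\right) 1 = -2$)
$p = 39$ ($p = \left(-8 + 11\right) \left(-2 + 15\right) = 3 \cdot 13 = 39$)
$- 50 \left(o{\left(-4 \right)} + p\right) = - 50 \left(\left(4 - 4\right) + 39\right) = - 50 \left(0 + 39\right) = \left(-50\right) 39 = -1950$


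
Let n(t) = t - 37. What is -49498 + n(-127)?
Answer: -49662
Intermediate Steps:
n(t) = -37 + t
-49498 + n(-127) = -49498 + (-37 - 127) = -49498 - 164 = -49662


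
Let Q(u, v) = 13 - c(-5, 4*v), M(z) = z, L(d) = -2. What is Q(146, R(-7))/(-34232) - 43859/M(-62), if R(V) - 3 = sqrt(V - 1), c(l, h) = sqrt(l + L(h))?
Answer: 750690241/1061192 + I*sqrt(7)/34232 ≈ 707.4 + 7.7289e-5*I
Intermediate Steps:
c(l, h) = sqrt(-2 + l) (c(l, h) = sqrt(l - 2) = sqrt(-2 + l))
R(V) = 3 + sqrt(-1 + V) (R(V) = 3 + sqrt(V - 1) = 3 + sqrt(-1 + V))
Q(u, v) = 13 - I*sqrt(7) (Q(u, v) = 13 - sqrt(-2 - 5) = 13 - sqrt(-7) = 13 - I*sqrt(7))
Q(146, R(-7))/(-34232) - 43859/M(-62) = (13 - I*sqrt(7))/(-34232) - 43859/(-62) = (13 - I*sqrt(7))*(-1/34232) - 43859*(-1/62) = (-13/34232 + I*sqrt(7)/34232) + 43859/62 = 750690241/1061192 + I*sqrt(7)/34232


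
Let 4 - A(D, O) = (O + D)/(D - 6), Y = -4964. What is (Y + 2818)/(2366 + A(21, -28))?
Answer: -870/961 ≈ -0.90531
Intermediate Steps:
A(D, O) = 4 - (D + O)/(-6 + D) (A(D, O) = 4 - (O + D)/(D - 6) = 4 - (D + O)/(-6 + D))
(Y + 2818)/(2366 + A(21, -28)) = (-4964 + 2818)/(2366 + (-24 - 1*(-28) + 3*21)/(-6 + 21)) = -2146/(2366 + (-24 + 28 + 63)/15) = -2146/(2366 + (1/15)*67) = -2146/(2366 + 67/15) = -2146/35557/15 = -2146*15/35557 = -870/961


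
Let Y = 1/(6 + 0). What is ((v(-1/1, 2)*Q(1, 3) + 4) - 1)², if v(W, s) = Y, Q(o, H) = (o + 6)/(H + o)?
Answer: 6241/576 ≈ 10.835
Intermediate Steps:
Q(o, H) = (6 + o)/(H + o)
Y = ⅙ (Y = 1/6 = ⅙ ≈ 0.16667)
v(W, s) = ⅙
((v(-1/1, 2)*Q(1, 3) + 4) - 1)² = ((((6 + 1)/(3 + 1))/6 + 4) - 1)² = (((7/4)/6 + 4) - 1)² = ((((¼)*7)/6 + 4) - 1)² = (((⅙)*(7/4) + 4) - 1)² = ((7/24 + 4) - 1)² = (103/24 - 1)² = (79/24)² = 6241/576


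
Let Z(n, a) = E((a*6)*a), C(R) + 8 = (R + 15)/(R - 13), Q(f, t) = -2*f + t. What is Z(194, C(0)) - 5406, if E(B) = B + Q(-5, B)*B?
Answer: 7222772184/28561 ≈ 2.5289e+5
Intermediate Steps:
Q(f, t) = t - 2*f
C(R) = -8 + (15 + R)/(-13 + R) (C(R) = -8 + (R + 15)/(R - 13) = -8 + (15 + R)/(-13 + R))
E(B) = B + B*(10 + B) (E(B) = B + (B - 2*(-5))*B = B + (B + 10)*B = B + (10 + B)*B = B + B*(10 + B))
Z(n, a) = 6*a²*(11 + 6*a²) (Z(n, a) = ((a*6)*a)*(11 + (a*6)*a) = ((6*a)*a)*(11 + (6*a)*a) = (6*a²)*(11 + 6*a²) = 6*a²*(11 + 6*a²))
Z(194, C(0)) - 5406 = (7*(17 - 1*0)/(-13 + 0))²*(66 + 36*(7*(17 - 1*0)/(-13 + 0))²) - 5406 = (7*(17 + 0)/(-13))²*(66 + 36*(7*(17 + 0)/(-13))²) - 5406 = (7*(-1/13)*17)²*(66 + 36*(7*(-1/13)*17)²) - 5406 = (-119/13)²*(66 + 36*(-119/13)²) - 5406 = 14161*(66 + 36*(14161/169))/169 - 5406 = 14161*(66 + 509796/169)/169 - 5406 = (14161/169)*(520950/169) - 5406 = 7377172950/28561 - 5406 = 7222772184/28561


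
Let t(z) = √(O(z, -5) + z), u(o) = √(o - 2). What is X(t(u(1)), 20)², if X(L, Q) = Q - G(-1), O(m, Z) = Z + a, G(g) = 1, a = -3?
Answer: 361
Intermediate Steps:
O(m, Z) = -3 + Z (O(m, Z) = Z - 3 = -3 + Z)
u(o) = √(-2 + o)
t(z) = √(-8 + z) (t(z) = √((-3 - 5) + z) = √(-8 + z))
X(L, Q) = -1 + Q (X(L, Q) = Q - 1*1 = Q - 1 = -1 + Q)
X(t(u(1)), 20)² = (-1 + 20)² = 19² = 361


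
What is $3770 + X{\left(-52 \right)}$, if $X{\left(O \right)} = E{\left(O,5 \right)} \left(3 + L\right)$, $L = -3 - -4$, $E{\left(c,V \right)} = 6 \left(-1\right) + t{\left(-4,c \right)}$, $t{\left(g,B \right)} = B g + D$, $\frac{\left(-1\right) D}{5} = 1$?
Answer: $4558$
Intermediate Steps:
$D = -5$ ($D = \left(-5\right) 1 = -5$)
$t{\left(g,B \right)} = -5 + B g$ ($t{\left(g,B \right)} = B g - 5 = -5 + B g$)
$E{\left(c,V \right)} = -11 - 4 c$ ($E{\left(c,V \right)} = 6 \left(-1\right) + \left(-5 + c \left(-4\right)\right) = -6 - \left(5 + 4 c\right) = -11 - 4 c$)
$L = 1$ ($L = -3 + 4 = 1$)
$X{\left(O \right)} = -44 - 16 O$ ($X{\left(O \right)} = \left(-11 - 4 O\right) \left(3 + 1\right) = \left(-11 - 4 O\right) 4 = -44 - 16 O$)
$3770 + X{\left(-52 \right)} = 3770 - -788 = 3770 + \left(-44 + 832\right) = 3770 + 788 = 4558$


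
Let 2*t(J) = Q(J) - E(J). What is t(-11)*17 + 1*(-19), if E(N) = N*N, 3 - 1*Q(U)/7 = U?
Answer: -429/2 ≈ -214.50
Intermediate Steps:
Q(U) = 21 - 7*U
E(N) = N²
t(J) = 21/2 - 7*J/2 - J²/2 (t(J) = ((21 - 7*J) - J²)/2 = (21 - J² - 7*J)/2 = 21/2 - 7*J/2 - J²/2)
t(-11)*17 + 1*(-19) = (21/2 - 7/2*(-11) - ½*(-11)²)*17 + 1*(-19) = (21/2 + 77/2 - ½*121)*17 - 19 = (21/2 + 77/2 - 121/2)*17 - 19 = -23/2*17 - 19 = -391/2 - 19 = -429/2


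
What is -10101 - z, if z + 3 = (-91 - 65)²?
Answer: -34434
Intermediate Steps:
z = 24333 (z = -3 + (-91 - 65)² = -3 + (-156)² = -3 + 24336 = 24333)
-10101 - z = -10101 - 1*24333 = -10101 - 24333 = -34434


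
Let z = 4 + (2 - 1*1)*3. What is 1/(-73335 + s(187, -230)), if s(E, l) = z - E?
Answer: -1/73515 ≈ -1.3603e-5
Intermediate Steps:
z = 7 (z = 4 + (2 - 1)*3 = 4 + 1*3 = 4 + 3 = 7)
s(E, l) = 7 - E
1/(-73335 + s(187, -230)) = 1/(-73335 + (7 - 1*187)) = 1/(-73335 + (7 - 187)) = 1/(-73335 - 180) = 1/(-73515) = -1/73515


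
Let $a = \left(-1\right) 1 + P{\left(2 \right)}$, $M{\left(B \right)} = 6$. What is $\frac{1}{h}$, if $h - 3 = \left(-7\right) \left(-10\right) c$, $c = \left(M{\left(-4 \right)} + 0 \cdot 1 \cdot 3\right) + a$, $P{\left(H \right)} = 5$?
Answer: $\frac{1}{703} \approx 0.0014225$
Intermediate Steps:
$a = 4$ ($a = \left(-1\right) 1 + 5 = -1 + 5 = 4$)
$c = 10$ ($c = \left(6 + 0 \cdot 1 \cdot 3\right) + 4 = \left(6 + 0 \cdot 3\right) + 4 = \left(6 + 0\right) + 4 = 6 + 4 = 10$)
$h = 703$ ($h = 3 + \left(-7\right) \left(-10\right) 10 = 3 + 70 \cdot 10 = 3 + 700 = 703$)
$\frac{1}{h} = \frac{1}{703}$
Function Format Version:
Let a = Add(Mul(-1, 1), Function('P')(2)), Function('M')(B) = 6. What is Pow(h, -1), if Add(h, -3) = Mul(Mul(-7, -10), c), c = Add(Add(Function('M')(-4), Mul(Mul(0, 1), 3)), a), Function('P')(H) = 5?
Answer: Rational(1, 703) ≈ 0.0014225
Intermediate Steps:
a = 4 (a = Add(Mul(-1, 1), 5) = Add(-1, 5) = 4)
c = 10 (c = Add(Add(6, Mul(Mul(0, 1), 3)), 4) = Add(Add(6, Mul(0, 3)), 4) = Add(Add(6, 0), 4) = Add(6, 4) = 10)
h = 703 (h = Add(3, Mul(Mul(-7, -10), 10)) = Add(3, Mul(70, 10)) = Add(3, 700) = 703)
Pow(h, -1) = Pow(703, -1) = Rational(1, 703)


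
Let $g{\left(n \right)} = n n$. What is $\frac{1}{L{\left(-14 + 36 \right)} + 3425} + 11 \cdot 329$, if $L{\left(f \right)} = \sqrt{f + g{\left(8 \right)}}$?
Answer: $\frac{42452824066}{11730539} - \frac{\sqrt{86}}{11730539} \approx 3619.0$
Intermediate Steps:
$g{\left(n \right)} = n^{2}$
$L{\left(f \right)} = \sqrt{64 + f}$ ($L{\left(f \right)} = \sqrt{f + 8^{2}} = \sqrt{f + 64} = \sqrt{64 + f}$)
$\frac{1}{L{\left(-14 + 36 \right)} + 3425} + 11 \cdot 329 = \frac{1}{\sqrt{64 + \left(-14 + 36\right)} + 3425} + 11 \cdot 329 = \frac{1}{\sqrt{64 + 22} + 3425} + 3619 = \frac{1}{\sqrt{86} + 3425} + 3619 = \frac{1}{3425 + \sqrt{86}} + 3619 = 3619 + \frac{1}{3425 + \sqrt{86}}$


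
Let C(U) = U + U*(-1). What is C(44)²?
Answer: 0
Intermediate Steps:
C(U) = 0 (C(U) = U - U = 0)
C(44)² = 0² = 0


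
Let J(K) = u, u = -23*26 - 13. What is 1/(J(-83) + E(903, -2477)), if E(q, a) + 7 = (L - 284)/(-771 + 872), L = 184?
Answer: -101/62518 ≈ -0.0016155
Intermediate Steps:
u = -611 (u = -598 - 13 = -611)
J(K) = -611
E(q, a) = -807/101 (E(q, a) = -7 + (184 - 284)/(-771 + 872) = -7 - 100/101 = -807/101)
1/(J(-83) + E(903, -2477)) = 1/(-611 - 807/101) = 1/(-62518/101) = -101/62518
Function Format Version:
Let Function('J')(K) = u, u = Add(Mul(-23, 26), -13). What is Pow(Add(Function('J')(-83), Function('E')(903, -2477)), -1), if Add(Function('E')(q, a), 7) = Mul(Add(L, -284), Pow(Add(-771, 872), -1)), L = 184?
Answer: Rational(-101, 62518) ≈ -0.0016155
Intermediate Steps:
u = -611 (u = Add(-598, -13) = -611)
Function('J')(K) = -611
Function('E')(q, a) = Rational(-807, 101) (Function('E')(q, a) = Add(-7, Mul(Add(184, -284), Pow(Add(-771, 872), -1))) = Add(-7, Mul(-100, Pow(101, -1))) = Add(-7, Mul(-100, Rational(1, 101))) = Add(-7, Rational(-100, 101)) = Rational(-807, 101))
Pow(Add(Function('J')(-83), Function('E')(903, -2477)), -1) = Pow(Add(-611, Rational(-807, 101)), -1) = Pow(Rational(-62518, 101), -1) = Rational(-101, 62518)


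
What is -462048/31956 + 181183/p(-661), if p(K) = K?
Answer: -507941473/1760243 ≈ -288.56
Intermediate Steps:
-462048/31956 + 181183/p(-661) = -462048/31956 + 181183/(-661) = -462048*1/31956 + 181183*(-1/661) = -38504/2663 - 181183/661 = -507941473/1760243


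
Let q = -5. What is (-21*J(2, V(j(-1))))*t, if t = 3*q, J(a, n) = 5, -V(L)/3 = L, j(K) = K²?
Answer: 1575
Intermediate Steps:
V(L) = -3*L
t = -15 (t = 3*(-5) = -15)
(-21*J(2, V(j(-1))))*t = -21*5*(-15) = -105*(-15) = 1575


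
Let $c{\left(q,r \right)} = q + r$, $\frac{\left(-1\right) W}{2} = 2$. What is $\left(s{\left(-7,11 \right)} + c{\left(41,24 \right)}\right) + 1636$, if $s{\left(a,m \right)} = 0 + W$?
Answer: $1697$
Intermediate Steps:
$W = -4$ ($W = \left(-2\right) 2 = -4$)
$s{\left(a,m \right)} = -4$ ($s{\left(a,m \right)} = 0 - 4 = -4$)
$\left(s{\left(-7,11 \right)} + c{\left(41,24 \right)}\right) + 1636 = \left(-4 + \left(41 + 24\right)\right) + 1636 = \left(-4 + 65\right) + 1636 = 61 + 1636 = 1697$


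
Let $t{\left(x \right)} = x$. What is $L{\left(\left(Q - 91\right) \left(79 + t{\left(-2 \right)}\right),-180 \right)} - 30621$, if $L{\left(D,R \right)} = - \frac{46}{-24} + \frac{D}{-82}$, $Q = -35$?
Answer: $- \frac{15006377}{492} \approx -30501.0$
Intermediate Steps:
$L{\left(D,R \right)} = \frac{23}{12} - \frac{D}{82}$ ($L{\left(D,R \right)} = \left(-46\right) \left(- \frac{1}{24}\right) + D \left(- \frac{1}{82}\right) = \frac{23}{12} - \frac{D}{82}$)
$L{\left(\left(Q - 91\right) \left(79 + t{\left(-2 \right)}\right),-180 \right)} - 30621 = \left(\frac{23}{12} - \frac{\left(-35 - 91\right) \left(79 - 2\right)}{82}\right) - 30621 = \left(\frac{23}{12} - \frac{\left(-126\right) 77}{82}\right) - 30621 = \left(\frac{23}{12} - - \frac{4851}{41}\right) - 30621 = \left(\frac{23}{12} + \frac{4851}{41}\right) - 30621 = \frac{59155}{492} - 30621 = - \frac{15006377}{492}$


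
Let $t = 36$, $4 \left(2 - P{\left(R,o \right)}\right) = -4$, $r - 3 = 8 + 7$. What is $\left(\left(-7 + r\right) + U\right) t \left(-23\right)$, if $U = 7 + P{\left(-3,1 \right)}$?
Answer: $-17388$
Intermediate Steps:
$r = 18$ ($r = 3 + \left(8 + 7\right) = 3 + 15 = 18$)
$P{\left(R,o \right)} = 3$ ($P{\left(R,o \right)} = 2 - -1 = 2 + 1 = 3$)
$U = 10$ ($U = 7 + 3 = 10$)
$\left(\left(-7 + r\right) + U\right) t \left(-23\right) = \left(\left(-7 + 18\right) + 10\right) 36 \left(-23\right) = \left(11 + 10\right) 36 \left(-23\right) = 21 \cdot 36 \left(-23\right) = 756 \left(-23\right) = -17388$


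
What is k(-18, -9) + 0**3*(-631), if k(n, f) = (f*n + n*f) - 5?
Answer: 319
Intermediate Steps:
k(n, f) = -5 + 2*f*n (k(n, f) = (f*n + f*n) - 5 = 2*f*n - 5 = -5 + 2*f*n)
k(-18, -9) + 0**3*(-631) = (-5 + 2*(-9)*(-18)) + 0**3*(-631) = (-5 + 324) + 0*(-631) = 319 + 0 = 319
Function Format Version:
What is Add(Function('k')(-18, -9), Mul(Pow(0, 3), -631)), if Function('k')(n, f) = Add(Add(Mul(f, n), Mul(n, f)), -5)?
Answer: 319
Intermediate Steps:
Function('k')(n, f) = Add(-5, Mul(2, f, n)) (Function('k')(n, f) = Add(Add(Mul(f, n), Mul(f, n)), -5) = Add(Mul(2, f, n), -5) = Add(-5, Mul(2, f, n)))
Add(Function('k')(-18, -9), Mul(Pow(0, 3), -631)) = Add(Add(-5, Mul(2, -9, -18)), Mul(Pow(0, 3), -631)) = Add(Add(-5, 324), Mul(0, -631)) = Add(319, 0) = 319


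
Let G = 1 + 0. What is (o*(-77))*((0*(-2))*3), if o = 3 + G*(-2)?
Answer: 0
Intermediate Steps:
G = 1
o = 1 (o = 3 + 1*(-2) = 3 - 2 = 1)
(o*(-77))*((0*(-2))*3) = (1*(-77))*((0*(-2))*3) = -0*3 = -77*0 = 0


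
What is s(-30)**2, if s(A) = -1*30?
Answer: 900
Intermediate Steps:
s(A) = -30
s(-30)**2 = (-30)**2 = 900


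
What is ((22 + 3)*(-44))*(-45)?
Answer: 49500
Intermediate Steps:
((22 + 3)*(-44))*(-45) = (25*(-44))*(-45) = -1100*(-45) = 49500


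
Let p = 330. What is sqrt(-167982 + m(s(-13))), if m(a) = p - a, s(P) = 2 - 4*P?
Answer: 33*I*sqrt(154) ≈ 409.52*I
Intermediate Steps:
m(a) = 330 - a
sqrt(-167982 + m(s(-13))) = sqrt(-167982 + (330 - (2 - 4*(-13)))) = sqrt(-167982 + (330 - (2 + 52))) = sqrt(-167982 + (330 - 1*54)) = sqrt(-167982 + (330 - 54)) = sqrt(-167982 + 276) = sqrt(-167706) = 33*I*sqrt(154)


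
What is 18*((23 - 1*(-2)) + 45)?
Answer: 1260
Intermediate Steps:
18*((23 - 1*(-2)) + 45) = 18*((23 + 2) + 45) = 18*(25 + 45) = 18*70 = 1260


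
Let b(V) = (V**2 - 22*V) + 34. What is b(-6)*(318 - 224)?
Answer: 18988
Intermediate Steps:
b(V) = 34 + V**2 - 22*V
b(-6)*(318 - 224) = (34 + (-6)**2 - 22*(-6))*(318 - 224) = (34 + 36 + 132)*94 = 202*94 = 18988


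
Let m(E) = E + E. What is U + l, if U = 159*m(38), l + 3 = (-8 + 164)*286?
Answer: 56697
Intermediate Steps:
m(E) = 2*E
l = 44613 (l = -3 + (-8 + 164)*286 = -3 + 156*286 = -3 + 44616 = 44613)
U = 12084 (U = 159*(2*38) = 159*76 = 12084)
U + l = 12084 + 44613 = 56697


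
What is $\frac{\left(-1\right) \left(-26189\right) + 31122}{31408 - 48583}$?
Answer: $- \frac{57311}{17175} \approx -3.3369$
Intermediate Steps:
$\frac{\left(-1\right) \left(-26189\right) + 31122}{31408 - 48583} = \frac{26189 + 31122}{-17175} = 57311 \left(- \frac{1}{17175}\right) = - \frac{57311}{17175}$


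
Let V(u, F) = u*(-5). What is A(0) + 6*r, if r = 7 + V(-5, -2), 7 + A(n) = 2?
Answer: 187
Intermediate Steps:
V(u, F) = -5*u
A(n) = -5 (A(n) = -7 + 2 = -5)
r = 32 (r = 7 - 5*(-5) = 7 + 25 = 32)
A(0) + 6*r = -5 + 6*32 = -5 + 192 = 187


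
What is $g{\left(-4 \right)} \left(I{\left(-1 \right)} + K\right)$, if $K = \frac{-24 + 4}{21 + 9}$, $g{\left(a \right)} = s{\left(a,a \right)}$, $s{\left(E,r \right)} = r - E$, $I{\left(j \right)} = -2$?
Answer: $0$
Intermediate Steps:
$g{\left(a \right)} = 0$ ($g{\left(a \right)} = a - a = 0$)
$K = - \frac{2}{3}$ ($K = - \frac{20}{30} = \left(-20\right) \frac{1}{30} = - \frac{2}{3} \approx -0.66667$)
$g{\left(-4 \right)} \left(I{\left(-1 \right)} + K\right) = 0 \left(-2 - \frac{2}{3}\right) = 0 \left(- \frac{8}{3}\right) = 0$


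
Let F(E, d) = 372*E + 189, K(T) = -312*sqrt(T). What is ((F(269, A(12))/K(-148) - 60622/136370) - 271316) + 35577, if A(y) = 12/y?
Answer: -16073894026/68185 + 33419*I*sqrt(37)/7696 ≈ -2.3574e+5 + 26.414*I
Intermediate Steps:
F(E, d) = 189 + 372*E
((F(269, A(12))/K(-148) - 60622/136370) - 271316) + 35577 = (((189 + 372*269)/((-624*I*sqrt(37))) - 60622/136370) - 271316) + 35577 = (((189 + 100068)/((-624*I*sqrt(37))) - 60622*1/136370) - 271316) + 35577 = ((100257/((-624*I*sqrt(37))) - 30311/68185) - 271316) + 35577 = ((100257*(I*sqrt(37)/23088) - 30311/68185) - 271316) + 35577 = ((33419*I*sqrt(37)/7696 - 30311/68185) - 271316) + 35577 = ((-30311/68185 + 33419*I*sqrt(37)/7696) - 271316) + 35577 = (-18499711771/68185 + 33419*I*sqrt(37)/7696) + 35577 = -16073894026/68185 + 33419*I*sqrt(37)/7696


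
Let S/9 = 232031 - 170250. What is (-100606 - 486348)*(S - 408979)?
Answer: -86311585700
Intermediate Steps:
S = 556029 (S = 9*(232031 - 170250) = 9*61781 = 556029)
(-100606 - 486348)*(S - 408979) = (-100606 - 486348)*(556029 - 408979) = -586954*147050 = -86311585700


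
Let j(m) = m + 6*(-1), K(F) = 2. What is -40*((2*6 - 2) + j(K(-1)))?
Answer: -240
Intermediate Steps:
j(m) = -6 + m (j(m) = m - 6 = -6 + m)
-40*((2*6 - 2) + j(K(-1))) = -40*((2*6 - 2) + (-6 + 2)) = -40*((12 - 2) - 4) = -40*(10 - 4) = -40*6 = -240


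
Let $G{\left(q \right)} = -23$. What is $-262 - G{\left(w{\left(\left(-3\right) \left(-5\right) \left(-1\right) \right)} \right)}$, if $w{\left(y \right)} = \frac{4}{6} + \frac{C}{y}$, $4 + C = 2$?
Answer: $-239$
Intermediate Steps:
$C = -2$ ($C = -4 + 2 = -2$)
$w{\left(y \right)} = \frac{2}{3} - \frac{2}{y}$ ($w{\left(y \right)} = \frac{4}{6} - \frac{2}{y} = 4 \cdot \frac{1}{6} - \frac{2}{y} = \frac{2}{3} - \frac{2}{y}$)
$-262 - G{\left(w{\left(\left(-3\right) \left(-5\right) \left(-1\right) \right)} \right)} = -262 - -23 = -262 + 23 = -239$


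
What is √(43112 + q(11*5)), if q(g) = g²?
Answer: 13*√273 ≈ 214.80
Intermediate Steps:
√(43112 + q(11*5)) = √(43112 + (11*5)²) = √(43112 + 55²) = √(43112 + 3025) = √46137 = 13*√273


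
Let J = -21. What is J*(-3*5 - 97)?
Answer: 2352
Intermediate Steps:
J*(-3*5 - 97) = -21*(-3*5 - 97) = -21*(-15 - 97) = -21*(-112) = 2352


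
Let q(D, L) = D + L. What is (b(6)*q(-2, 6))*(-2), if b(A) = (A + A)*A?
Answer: -576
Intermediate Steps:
b(A) = 2*A² (b(A) = (2*A)*A = 2*A²)
(b(6)*q(-2, 6))*(-2) = ((2*6²)*(-2 + 6))*(-2) = ((2*36)*4)*(-2) = (72*4)*(-2) = 288*(-2) = -576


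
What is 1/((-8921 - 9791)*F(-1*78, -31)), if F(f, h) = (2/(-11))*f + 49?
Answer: -11/13004840 ≈ -8.4584e-7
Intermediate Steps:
F(f, h) = 49 - 2*f/11 (F(f, h) = (2*(-1/11))*f + 49 = -2*f/11 + 49 = 49 - 2*f/11)
1/((-8921 - 9791)*F(-1*78, -31)) = 1/((-8921 - 9791)*(49 - (-2)*78/11)) = 1/((-18712)*(49 - 2/11*(-78))) = -1/(18712*(49 + 156/11)) = -1/(18712*695/11) = -1/18712*11/695 = -11/13004840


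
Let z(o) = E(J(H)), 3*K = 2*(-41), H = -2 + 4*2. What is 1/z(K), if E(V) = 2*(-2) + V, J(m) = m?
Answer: ½ ≈ 0.50000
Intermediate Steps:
H = 6 (H = -2 + 8 = 6)
K = -82/3 (K = (2*(-41))/3 = (⅓)*(-82) = -82/3 ≈ -27.333)
E(V) = -4 + V
z(o) = 2 (z(o) = -4 + 6 = 2)
1/z(K) = 1/2 = ½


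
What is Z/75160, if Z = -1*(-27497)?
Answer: 27497/75160 ≈ 0.36585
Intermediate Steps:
Z = 27497
Z/75160 = 27497/75160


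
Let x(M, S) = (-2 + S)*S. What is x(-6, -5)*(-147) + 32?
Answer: -5113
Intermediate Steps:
x(M, S) = S*(-2 + S)
x(-6, -5)*(-147) + 32 = -5*(-2 - 5)*(-147) + 32 = -5*(-7)*(-147) + 32 = 35*(-147) + 32 = -5145 + 32 = -5113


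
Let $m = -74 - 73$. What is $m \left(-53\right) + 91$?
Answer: $7882$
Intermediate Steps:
$m = -147$ ($m = -74 - 73 = -147$)
$m \left(-53\right) + 91 = \left(-147\right) \left(-53\right) + 91 = 7791 + 91 = 7882$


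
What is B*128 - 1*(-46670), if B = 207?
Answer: 73166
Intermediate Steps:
B*128 - 1*(-46670) = 207*128 - 1*(-46670) = 26496 + 46670 = 73166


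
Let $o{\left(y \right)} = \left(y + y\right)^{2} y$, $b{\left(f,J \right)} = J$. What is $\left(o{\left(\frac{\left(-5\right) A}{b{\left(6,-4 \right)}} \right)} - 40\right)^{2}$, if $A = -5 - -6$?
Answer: $\frac{265225}{256} \approx 1036.0$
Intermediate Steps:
$A = 1$ ($A = -5 + 6 = 1$)
$o{\left(y \right)} = 4 y^{3}$ ($o{\left(y \right)} = \left(2 y\right)^{2} y = 4 y^{2} y = 4 y^{3}$)
$\left(o{\left(\frac{\left(-5\right) A}{b{\left(6,-4 \right)}} \right)} - 40\right)^{2} = \left(4 \left(\frac{\left(-5\right) 1}{-4}\right)^{3} - 40\right)^{2} = \left(4 \left(\left(-5\right) \left(- \frac{1}{4}\right)\right)^{3} - 40\right)^{2} = \left(4 \left(\frac{5}{4}\right)^{3} - 40\right)^{2} = \left(4 \cdot \frac{125}{64} - 40\right)^{2} = \left(\frac{125}{16} - 40\right)^{2} = \left(- \frac{515}{16}\right)^{2} = \frac{265225}{256}$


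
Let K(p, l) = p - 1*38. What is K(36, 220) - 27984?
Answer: -27986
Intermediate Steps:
K(p, l) = -38 + p (K(p, l) = p - 38 = -38 + p)
K(36, 220) - 27984 = (-38 + 36) - 27984 = -2 - 27984 = -27986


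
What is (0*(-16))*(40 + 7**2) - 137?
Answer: -137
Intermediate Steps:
(0*(-16))*(40 + 7**2) - 137 = 0*(40 + 49) - 137 = 0*89 - 137 = 0 - 137 = -137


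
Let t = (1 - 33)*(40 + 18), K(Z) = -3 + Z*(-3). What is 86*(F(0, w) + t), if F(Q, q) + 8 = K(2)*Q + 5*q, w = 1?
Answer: -159874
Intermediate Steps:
K(Z) = -3 - 3*Z
t = -1856 (t = -32*58 = -1856)
F(Q, q) = -8 - 9*Q + 5*q (F(Q, q) = -8 + ((-3 - 3*2)*Q + 5*q) = -8 + ((-3 - 6)*Q + 5*q) = -8 + (-9*Q + 5*q) = -8 - 9*Q + 5*q)
86*(F(0, w) + t) = 86*((-8 - 9*0 + 5*1) - 1856) = 86*((-8 + 0 + 5) - 1856) = 86*(-3 - 1856) = 86*(-1859) = -159874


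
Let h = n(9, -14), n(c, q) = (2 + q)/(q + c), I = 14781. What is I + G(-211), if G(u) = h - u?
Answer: 74972/5 ≈ 14994.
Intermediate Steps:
n(c, q) = (2 + q)/(c + q)
h = 12/5 (h = (2 - 14)/(9 - 14) = -12/(-5) = -1/5*(-12) = 12/5 ≈ 2.4000)
G(u) = 12/5 - u
I + G(-211) = 14781 + (12/5 - 1*(-211)) = 14781 + (12/5 + 211) = 14781 + 1067/5 = 74972/5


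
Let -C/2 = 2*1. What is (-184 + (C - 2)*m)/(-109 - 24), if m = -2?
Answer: 172/133 ≈ 1.2932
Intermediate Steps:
C = -4 ≈ -4.0000
(-184 + (C - 2)*m)/(-109 - 24) = (-184 + (-4 - 2)*(-2))/(-109 - 24) = (-184 - 6*(-2))/(-133) = (-184 + 12)*(-1/133) = -172*(-1/133) = 172/133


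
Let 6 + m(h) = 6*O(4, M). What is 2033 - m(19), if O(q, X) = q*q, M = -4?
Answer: 1943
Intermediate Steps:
O(q, X) = q**2
m(h) = 90 (m(h) = -6 + 6*4**2 = -6 + 6*16 = -6 + 96 = 90)
2033 - m(19) = 2033 - 1*90 = 2033 - 90 = 1943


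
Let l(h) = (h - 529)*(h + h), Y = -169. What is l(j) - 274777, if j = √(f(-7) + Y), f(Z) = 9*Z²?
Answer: -274233 - 4232*√17 ≈ -2.9168e+5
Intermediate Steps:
j = 4*√17 (j = √(9*(-7)² - 169) = √(9*49 - 169) = √(441 - 169) = √272 = 4*√17 ≈ 16.492)
l(h) = 2*h*(-529 + h) (l(h) = (-529 + h)*(2*h) = 2*h*(-529 + h))
l(j) - 274777 = 2*(4*√17)*(-529 + 4*√17) - 274777 = 8*√17*(-529 + 4*√17) - 274777 = -274777 + 8*√17*(-529 + 4*√17)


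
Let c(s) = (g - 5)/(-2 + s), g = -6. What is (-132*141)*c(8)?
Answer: 34122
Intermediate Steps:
c(s) = -11/(-2 + s) (c(s) = (-6 - 5)/(-2 + s) = -11/(-2 + s))
(-132*141)*c(8) = (-132*141)*(-11/(-2 + 8)) = -(-204732)/6 = -18612*(-11/6) = 34122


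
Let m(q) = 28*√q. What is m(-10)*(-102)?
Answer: -2856*I*√10 ≈ -9031.5*I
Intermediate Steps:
m(-10)*(-102) = (28*√(-10))*(-102) = (28*(I*√10))*(-102) = (28*I*√10)*(-102) = -2856*I*√10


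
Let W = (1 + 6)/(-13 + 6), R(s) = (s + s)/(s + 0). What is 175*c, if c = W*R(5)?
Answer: -350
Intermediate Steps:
R(s) = 2 (R(s) = (2*s)/s = 2)
W = -1 (W = 7/(-7) = 7*(-1/7) = -1)
c = -2 (c = -1*2 = -2)
175*c = 175*(-2) = -350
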